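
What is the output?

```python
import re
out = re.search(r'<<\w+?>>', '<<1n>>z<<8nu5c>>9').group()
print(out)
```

<<1n>>

`search` walks the string left to right and returns the first match it finds.
The match spans [0:6] → '<<1n>>'.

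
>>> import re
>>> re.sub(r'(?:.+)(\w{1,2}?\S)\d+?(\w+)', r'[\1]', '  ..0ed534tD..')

'[53]..'

The pattern matches one or more of any character (non-capturing group); then 1 to 2 of a word character (lazy), then a non-whitespace character (captured); then one or more of a digit (lazy); then one or more of a word character (captured).
`\1` in the replacement pulls in group 1's text for each match.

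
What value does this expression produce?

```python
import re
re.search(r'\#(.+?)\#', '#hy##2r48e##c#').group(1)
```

Because the quantifier is non-greedy, it stops expanding at the earliest point where the rest of the pattern can succeed.
`re.search` tries every starting position until one works.
The match spans [0:4] → '#hy#'.
Captured: group 1 = 'hy'.

'hy'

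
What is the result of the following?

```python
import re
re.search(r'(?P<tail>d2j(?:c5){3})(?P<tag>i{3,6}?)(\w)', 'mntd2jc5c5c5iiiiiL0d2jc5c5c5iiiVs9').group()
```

Pattern: the literal 'd2j', then the literal 'c5' repeated 3 times (captured as 'tail'); then 3 to 6 of a literal 'i' (lazy) (captured as 'tag'); then a word character (captured).
The `?` after the quantifier makes it lazy — it takes as little as possible before letting the rest of the pattern try.
`re.search` scans for the first position where the pattern succeeds.
The match spans [3:16] → 'd2jc5c5c5iiii'.
Captured: group 1 = 'd2jc5c5c5', group 2 = 'iii', group 3 = 'i'.

'd2jc5c5c5iiii'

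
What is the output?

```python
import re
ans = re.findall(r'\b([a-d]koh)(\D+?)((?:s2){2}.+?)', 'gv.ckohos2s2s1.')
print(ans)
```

This matches a word boundary (`\b`, zero-width); then a character in [a-d], then the literal 'koh' (captured); then one or more of a non-digit (lazy) (captured); then the literal 's2' repeated 2 times, then one or more of any character (lazy) (captured).
Scanning left to right: at [3:13] match 'ckohos2s2s', groups = ('ckoh', 'o', 's2s2s').
With 3 capturing groups, `findall` returns a 3-tuple per match.

[('ckoh', 'o', 's2s2s')]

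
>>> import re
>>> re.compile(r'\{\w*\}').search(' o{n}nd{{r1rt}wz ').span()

(2, 5)

`search` walks the string left to right and returns the first match it finds.
The match spans [2:5] → '{n}'.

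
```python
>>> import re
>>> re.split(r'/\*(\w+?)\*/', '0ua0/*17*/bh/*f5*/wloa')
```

['0ua0', '17', 'bh', 'f5', 'wloa']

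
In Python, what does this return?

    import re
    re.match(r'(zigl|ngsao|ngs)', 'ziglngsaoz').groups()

`re.match` won't scan ahead — the pattern has to work from the very first character.
The match spans [0:4] → 'zigl'.
Captured: group 1 = 'zigl'.

('zigl',)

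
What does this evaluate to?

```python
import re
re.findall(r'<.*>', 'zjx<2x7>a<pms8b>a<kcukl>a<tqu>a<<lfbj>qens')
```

['<2x7>a<pms8b>a<kcukl>a<tqu>a<<lfbj>']

No capturing groups, so `findall` returns the 1 full match string.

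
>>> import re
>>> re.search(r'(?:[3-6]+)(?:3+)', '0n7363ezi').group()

The match spans [3:6] → '363'.

'363'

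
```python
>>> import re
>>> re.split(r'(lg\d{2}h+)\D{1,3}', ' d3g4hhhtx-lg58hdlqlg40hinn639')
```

[' d3g4hhhtx-', 'lg58h', '', 'lg40h', '639']

This matches the literal 'lg', then exactly 2 of a digit, then one or more of the literal 'h' (captured); then 1 to 3 of a non-digit.
Matches to split on: at [11:19] → 'lg58hdlq'; at [19:27] → 'lg40hinn'.
Because the pattern has a capturing group, `split` also inserts each captured text between the pieces.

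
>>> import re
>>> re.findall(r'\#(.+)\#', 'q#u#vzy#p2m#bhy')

Because there's exactly one group, `findall` drops the full match and keeps group 1 from the one hit.

['u#vzy#p2m']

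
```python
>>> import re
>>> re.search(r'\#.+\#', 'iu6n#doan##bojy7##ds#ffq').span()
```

(4, 21)

The match spans [4:21] → '#doan##bojy7##ds#'.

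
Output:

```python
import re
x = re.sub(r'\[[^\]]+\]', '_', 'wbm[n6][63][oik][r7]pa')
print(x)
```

Each match is replaced by '_'.

wbm____pa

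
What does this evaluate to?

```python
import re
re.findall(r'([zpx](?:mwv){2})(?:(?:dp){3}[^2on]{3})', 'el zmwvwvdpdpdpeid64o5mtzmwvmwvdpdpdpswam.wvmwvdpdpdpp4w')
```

['zmwvmwv']

One capturing group, so `findall` returns just the captured substring from the one match — 1 in all.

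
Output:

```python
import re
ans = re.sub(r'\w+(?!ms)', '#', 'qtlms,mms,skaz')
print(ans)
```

#,#,#

The negative lookaround is zero-width — it rules out positions where the adjacent text would match, without consuming anything.
Every occurrence is swapped for '#'.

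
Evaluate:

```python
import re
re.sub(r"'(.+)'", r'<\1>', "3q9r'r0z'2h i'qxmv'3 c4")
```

The replacement refers to a captured group, so each match is rewritten using its own captured text.

"3q9r<r0z'2h i'qxmv>3 c4"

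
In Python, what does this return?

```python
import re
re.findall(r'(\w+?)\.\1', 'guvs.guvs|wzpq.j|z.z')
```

['guvs', 'z']

A backreference is literal: `\1` must see the identical characters the first group matched.
Scanning left to right: at [0:9] match 'guvs.guvs', group 1 = 'guvs'; at [17:20] match 'z.z', group 1 = 'z'.
Because there's exactly one group, `findall` drops the full match and keeps group 1 from each hit.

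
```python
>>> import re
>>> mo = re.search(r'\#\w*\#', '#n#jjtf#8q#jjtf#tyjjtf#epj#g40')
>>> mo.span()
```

(0, 3)

`re.search` scans for the first position where the pattern succeeds.
The match spans [0:3] → '#n#'.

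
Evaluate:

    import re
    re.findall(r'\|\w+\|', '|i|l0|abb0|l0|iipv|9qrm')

With no groups in the pattern, `findall` gives back each whole match — 3 here.

['|i|', '|abb0|', '|iipv|']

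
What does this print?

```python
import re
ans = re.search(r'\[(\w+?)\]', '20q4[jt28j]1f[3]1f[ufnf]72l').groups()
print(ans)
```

The match spans [4:11] → '[jt28j]'.
Captured: group 1 = 'jt28j'.

('jt28j',)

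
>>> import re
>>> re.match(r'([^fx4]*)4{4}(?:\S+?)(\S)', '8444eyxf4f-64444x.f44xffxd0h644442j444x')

Pattern: zero or more of any character except [fx4] (captured); then exactly 4 of a literal '4'; then one or more of a non-whitespace character (lazy) (non-capturing group); then a non-whitespace character (captured).
`re.match` only tries the pattern at the start of the string.
Here position 0 doesn't satisfy it, so the call returns None.

None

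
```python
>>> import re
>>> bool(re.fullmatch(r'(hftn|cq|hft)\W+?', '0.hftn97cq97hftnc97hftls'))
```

False

For `fullmatch`, every character of the input must be accounted for by the pattern.
Here there's no way to consume every character, so the call returns None, and `bool(None)` is False.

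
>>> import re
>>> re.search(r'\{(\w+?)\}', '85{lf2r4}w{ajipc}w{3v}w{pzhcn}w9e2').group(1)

'lf2r4'

`re.search` scans for the first position where the pattern succeeds.
The match spans [2:9] → '{lf2r4}'.
Captured: group 1 = 'lf2r4'.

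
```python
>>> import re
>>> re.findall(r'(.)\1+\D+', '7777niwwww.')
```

['7']

`\1` is not a pattern — it's the concrete string captured by group 1, re-applied verbatim.
Matches: at [0:11] match '7777niwwww.', group 1 = '7'.
One capturing group, so `findall` returns just the captured substring from the one match — 1 in all.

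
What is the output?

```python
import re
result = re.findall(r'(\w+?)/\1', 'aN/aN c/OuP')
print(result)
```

['aN']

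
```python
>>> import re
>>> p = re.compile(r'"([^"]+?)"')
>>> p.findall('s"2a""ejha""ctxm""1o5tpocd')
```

['2a', 'ejha', 'ctxm']

Matches: at [1:5] match '"2a"', group 1 = '2a'; at [5:11] match '"ejha"', group 1 = 'ejha'; at [11:17] match '"ctxm"', group 1 = 'ctxm'.
One capturing group, so `findall` returns just the captured substring from each match — 3 in all.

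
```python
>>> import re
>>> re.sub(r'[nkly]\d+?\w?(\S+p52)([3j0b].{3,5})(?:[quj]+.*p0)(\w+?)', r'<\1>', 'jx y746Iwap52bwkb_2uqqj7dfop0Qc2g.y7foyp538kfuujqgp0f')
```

'jx <6Iwap52>'

Pattern: one of [nkly], then one or more of a digit (lazy), then optionally a word character; then one or more of a non-whitespace character, then a literal 'p', then the literal '52' (captured); then one of [3j0b], then 3 to 5 of any character (captured); then one or more of one of [quj], then zero or more of any character, then the literal 'p0' (non-capturing group); then one or more of a word character (lazy) (captured).
Matches: at [3:53] → 'y746Iwap52bwkb_2uqqj7dfop0Qc2g.y7foyp538kfuujqgp0f'.
Each match is replaced using the text its own group 1 captured.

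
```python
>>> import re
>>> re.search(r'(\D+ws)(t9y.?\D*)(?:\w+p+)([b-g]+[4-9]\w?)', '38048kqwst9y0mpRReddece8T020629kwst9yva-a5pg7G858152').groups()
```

('kws', 't9yva-a', 'g7G')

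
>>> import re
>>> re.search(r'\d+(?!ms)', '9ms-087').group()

'087'

Because the assertion is negative and zero-width, positions next to the forbidden text are skipped.
The match spans [4:7] → '087'.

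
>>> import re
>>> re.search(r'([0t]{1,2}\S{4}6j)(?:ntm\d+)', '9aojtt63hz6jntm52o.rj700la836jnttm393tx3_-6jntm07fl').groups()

Pattern: 1 to 2 of one of [0t], then exactly 4 of a non-whitespace character, then the literal '6j' (captured); then the literal 'ntm', then one or more of a digit (non-capturing group).
`search` walks the string left to right and returns the first match it finds.
The match spans [4:17] → 'tt63hz6jntm52'.
Captured: group 1 = 'tt63hz6j'.

('tt63hz6j',)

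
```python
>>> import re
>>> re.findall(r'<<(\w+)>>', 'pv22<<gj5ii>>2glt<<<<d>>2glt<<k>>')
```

['gj5ii', 'd', 'k']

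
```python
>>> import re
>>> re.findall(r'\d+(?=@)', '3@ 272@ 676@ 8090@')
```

['3', '272', '676', '8090']

Lookahead/lookbehind check context without consuming it, so the matched span excludes the asserted characters.
No capturing groups, so `findall` returns the 4 full match strings.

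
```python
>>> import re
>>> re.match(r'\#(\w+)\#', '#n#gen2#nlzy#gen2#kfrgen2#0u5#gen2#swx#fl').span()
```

(0, 3)

`re.match` only tries the pattern at the start of the string.
The match spans [0:3] → '#n#'.
Captured: group 1 = 'n'.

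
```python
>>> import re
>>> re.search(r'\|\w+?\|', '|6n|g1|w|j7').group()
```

Unlike `match`, `search` isn't anchored — it looks for the pattern anywhere in the string.
The match spans [0:4] → '|6n|'.

'|6n|'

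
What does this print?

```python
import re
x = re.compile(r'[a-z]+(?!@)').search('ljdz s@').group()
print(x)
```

A negative assertion filters positions out without eating any characters.
`re.search` scans for the first position where the pattern succeeds.
The match spans [0:4] → 'ljdz'.

ljdz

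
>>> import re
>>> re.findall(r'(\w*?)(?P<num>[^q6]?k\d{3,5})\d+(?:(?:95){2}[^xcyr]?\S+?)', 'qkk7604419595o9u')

The pattern matches zero or more of a word character (lazy) (captured); then optionally any character except [q6], then the literal 'k', then 3 to 5 of a digit (captured as 'num'); then one or more of a digit; then the literal '95' repeated 2 times, then optionally any character except [xcyr], then one or more of a non-whitespace character (lazy) (non-capturing group).
Multiple groups make `findall` return tuples — one 2-tuple for the one match.

[('q', 'kk76044')]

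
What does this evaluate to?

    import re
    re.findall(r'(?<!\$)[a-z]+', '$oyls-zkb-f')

['yls', 'zkb', 'f']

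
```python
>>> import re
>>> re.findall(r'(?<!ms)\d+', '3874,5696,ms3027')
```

['3874', '5696', '027']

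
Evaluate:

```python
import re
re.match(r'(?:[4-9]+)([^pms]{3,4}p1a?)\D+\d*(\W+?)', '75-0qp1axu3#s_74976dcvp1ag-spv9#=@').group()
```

'75-0qp1axu3#'

`match` is anchored at position 0; if the pattern doesn't fit there, it returns None.
The match spans [0:12] → '75-0qp1axu3#'.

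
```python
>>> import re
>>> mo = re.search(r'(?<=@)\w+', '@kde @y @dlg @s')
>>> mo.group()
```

'kde'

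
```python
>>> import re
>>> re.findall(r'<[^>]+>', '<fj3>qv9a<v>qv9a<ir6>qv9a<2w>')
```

Since nothing is captured, `findall` lists the 4 matched substrings directly.

['<fj3>', '<v>', '<ir6>', '<2w>']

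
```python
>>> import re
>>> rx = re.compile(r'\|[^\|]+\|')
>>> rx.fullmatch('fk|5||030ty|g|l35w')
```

None

`fullmatch` succeeds only if the pattern covers the string from start to end.
Here the pattern can't cover the whole string, so the call returns None.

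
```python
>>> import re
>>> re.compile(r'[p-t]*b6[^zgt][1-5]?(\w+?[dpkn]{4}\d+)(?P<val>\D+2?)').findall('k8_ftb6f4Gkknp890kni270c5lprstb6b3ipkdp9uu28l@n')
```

[('Gkknp890', 'kni2'), ('ipkdp9', 'uu2')]

Because the quantifier is non-greedy, it stops expanding at the earliest point where the rest of the pattern can succeed.
2 groups means each result is a tuple of 2 captured strings — 2 here.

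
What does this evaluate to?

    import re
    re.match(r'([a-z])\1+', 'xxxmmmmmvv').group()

`re.match` only tries the pattern at the start of the string.
The match spans [0:3] → 'xxx'.

'xxx'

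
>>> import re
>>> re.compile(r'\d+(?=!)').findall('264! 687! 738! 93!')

The lookaround is zero-width — it requires the adjacent text to match without consuming it, so the asserted text isn't part of the match.
Walking the string: at [0:3] → '264'; at [5:8] → '687'; at [10:13] → '738'; at [15:17] → '93'.
`findall` yields the raw match text (4 of them) because the pattern has no groups.

['264', '687', '738', '93']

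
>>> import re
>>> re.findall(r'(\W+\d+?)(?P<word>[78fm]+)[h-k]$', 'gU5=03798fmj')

[('=0379', '8fm')]

Pattern: one or more of a non-word character, then one or more of a digit (lazy) (captured); then one or more of one of [78fm] (captured as 'word'); then a character in [h-k]; then anchored at the end.
A `+?`/`*?`/`{m,n}?` starts at its minimum and grows only as far as needed for what follows to match.
Scanning left to right: at [3:12] match '=03798fmj', groups = ('=0379', '8fm').
With 2 capturing groups, `findall` returns a 2-tuple per match.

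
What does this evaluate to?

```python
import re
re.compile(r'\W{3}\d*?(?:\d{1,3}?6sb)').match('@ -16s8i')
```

None

`match` is anchored at position 0; if the pattern doesn't fit there, it returns None.
Here position 0 doesn't satisfy it, so the call returns None.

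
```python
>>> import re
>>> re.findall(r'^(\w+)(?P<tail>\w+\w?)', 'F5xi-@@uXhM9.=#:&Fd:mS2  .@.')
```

[('F5x', 'i')]

This matches anchored at the start of the string; then one or more of a word character (captured); then one or more of a word character, then optionally a word character (captured as 'tail').
Matches: at [0:4] match 'F5xi', groups = ('F5x', 'i').
`findall` packs the 2 group values into a tuple for every match.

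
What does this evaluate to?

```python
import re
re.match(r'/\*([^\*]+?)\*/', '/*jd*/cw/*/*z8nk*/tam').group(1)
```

The match spans [0:6] → '/*jd*/'.
Captured: group 1 = 'jd'.

'jd'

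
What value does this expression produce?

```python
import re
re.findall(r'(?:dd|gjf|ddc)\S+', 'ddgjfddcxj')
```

Matches: at [0:10] → 'ddgjfddcxj'.
With no groups in the pattern, `findall` gives back each whole match — 1 here.

['ddgjfddcxj']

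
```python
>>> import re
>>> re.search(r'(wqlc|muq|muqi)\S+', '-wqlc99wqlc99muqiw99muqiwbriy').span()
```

The match spans [1:29] → 'wqlc99wqlc99muqiw99muqiwbriy'.

(1, 29)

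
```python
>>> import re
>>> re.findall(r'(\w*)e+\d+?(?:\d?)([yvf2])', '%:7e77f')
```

[('7', 'f')]

The pattern matches zero or more of a word character (captured); then one or more of the literal 'e', then one or more of a digit (lazy); then optionally a digit (non-capturing group); then one of [yvf2] (captured).
Walking the string: at [2:7] match '7e77f', groups = ('7', 'f').
With 2 capturing groups, `findall` returns a 2-tuple per match.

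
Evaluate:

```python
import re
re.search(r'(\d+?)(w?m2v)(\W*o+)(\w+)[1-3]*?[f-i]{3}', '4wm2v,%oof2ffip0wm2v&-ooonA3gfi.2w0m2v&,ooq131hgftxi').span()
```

The match spans [0:14] → '4wm2v,%oof2ffi'.

(0, 14)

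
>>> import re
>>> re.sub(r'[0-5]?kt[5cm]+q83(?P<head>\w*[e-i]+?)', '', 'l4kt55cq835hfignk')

This matches optionally a character in [0-5], then the literal 'kt'; then one or more of one of [5cm], then the literal 'q83'; then zero or more of a word character, then one or more of a character in [e-i] (lazy) (captured as 'head').
Matches: at [1:15] → '4kt55cq835hfig'.
Every occurrence is swapped for ''.

'lnk'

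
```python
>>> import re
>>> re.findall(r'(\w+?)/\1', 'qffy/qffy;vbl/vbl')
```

`\1` is not a pattern — it's the concrete string captured by group 1, re-applied verbatim.
Scanning left to right: at [0:9] match 'qffy/qffy', group 1 = 'qffy'; at [10:17] match 'vbl/vbl', group 1 = 'vbl'.
With a single group, `findall` returns only what that group captured — 2 items.

['qffy', 'vbl']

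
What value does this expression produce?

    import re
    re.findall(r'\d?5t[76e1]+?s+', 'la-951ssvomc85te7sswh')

Pattern: optionally a digit, then the literal '5t'; then one or more of one of [76e1] (lazy), then one or more of the literal 's'.
Matches: at [12:19] → '85te7ss'.
With no groups in the pattern, `findall` gives back each whole match — 1 here.

['85te7ss']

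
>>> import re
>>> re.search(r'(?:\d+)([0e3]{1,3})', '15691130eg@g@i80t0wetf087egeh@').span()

(0, 9)

The pattern matches one or more of a digit (non-capturing group); then 1 to 3 of one of [0e3] (captured).
Unlike `match`, `search` isn't anchored — it looks for the pattern anywhere in the string.
The match spans [0:9] → '15691130e'.
Captured: group 1 = 'e'.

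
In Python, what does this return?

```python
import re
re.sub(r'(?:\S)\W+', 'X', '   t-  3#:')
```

This matches a non-whitespace character (non-capturing group); then one or more of a non-word character.
Matches: at [3:7] → 't-  '; at [7:10] → '3#:'.
Every occurrence is swapped for 'X'.

'   XX'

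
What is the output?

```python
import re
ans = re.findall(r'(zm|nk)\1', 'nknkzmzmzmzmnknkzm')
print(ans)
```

After group 1 captures some text, `\1` only succeeds where that same text appears again.
One capturing group, so `findall` returns just the captured substring from each match — 4 in all.

['nk', 'zm', 'zm', 'nk']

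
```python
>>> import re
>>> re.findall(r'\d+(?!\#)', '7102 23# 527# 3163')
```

['7102', '2', '52', '3163']

`(?!…)`/`(?<!…)` only lets a position through if the neighbouring text does NOT match; no characters are consumed.
`findall` yields the raw match text (4 of them) because the pattern has no groups.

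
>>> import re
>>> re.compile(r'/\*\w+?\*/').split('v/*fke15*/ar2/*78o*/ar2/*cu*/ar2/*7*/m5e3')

['v', 'ar2', 'ar2', 'ar2', 'm5e3']

Matches to split on: at [1:10] → '/*fke15*/'; at [13:20] → '/*78o*/'; at [23:29] → '/*cu*/'; at [32:37] → '/*7*/'.
The string is cut at each match, leaving 5 pieces.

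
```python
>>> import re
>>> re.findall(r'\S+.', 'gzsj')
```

['gzsj']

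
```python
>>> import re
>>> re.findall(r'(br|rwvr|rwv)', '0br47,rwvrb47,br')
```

Branches in `(...|...)` are attempted left-to-right; the first branch that allows the whole pattern to succeed is taken.
Scanning left to right: at [1:3] match 'br', group 1 = 'br'; at [6:10] match 'rwvr', group 1 = 'rwvr'; at [14:16] match 'br', group 1 = 'br'.
Because there's exactly one group, `findall` drops the full match and keeps group 1 from each hit.

['br', 'rwvr', 'br']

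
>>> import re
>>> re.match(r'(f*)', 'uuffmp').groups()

The pattern matches zero or more of a literal 'f' (captured).
`re.match` only tries the pattern at the start of the string.
The match spans [0:0] → ''.
Captured: group 1 = ''.

('',)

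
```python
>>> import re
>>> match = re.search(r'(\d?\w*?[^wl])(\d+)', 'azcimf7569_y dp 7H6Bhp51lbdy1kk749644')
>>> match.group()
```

The pattern matches optionally a digit, then zero or more of a word character (lazy), then any character except [wl] (captured); then one or more of a digit (captured).
The match spans [0:10] → 'azcimf7569'.

'azcimf7569'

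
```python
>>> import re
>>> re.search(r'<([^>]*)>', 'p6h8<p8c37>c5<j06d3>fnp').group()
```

The match spans [4:11] → '<p8c37>'.

'<p8c37>'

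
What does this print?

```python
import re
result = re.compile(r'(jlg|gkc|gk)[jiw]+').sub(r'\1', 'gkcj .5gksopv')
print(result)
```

gkc .5gksopv

The replacement refers to a captured group, so each match is rewritten using its own captured text.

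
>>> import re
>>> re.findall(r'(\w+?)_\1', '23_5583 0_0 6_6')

['0', '6']

The backreference `\1` re-matches whatever the first group consumed, character for character.
Walking the string: at [8:11] match '0_0', group 1 = '0'; at [12:15] match '6_6', group 1 = '6'.
With a single group, `findall` returns only what that group captured — 2 items.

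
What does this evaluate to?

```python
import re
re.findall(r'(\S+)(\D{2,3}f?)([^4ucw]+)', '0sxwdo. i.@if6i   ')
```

Pattern: one or more of a non-whitespace character (captured); then 2 to 3 of a non-digit, then optionally a literal 'f' (captured); then one or more of any character except [4ucw] (captured).
Multiple groups make `findall` return tuples — one 3-tuple for the one match.

[('0sxwdo.', ' i.', '@if6i   ')]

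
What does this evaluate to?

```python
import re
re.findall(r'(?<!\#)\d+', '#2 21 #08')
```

The negative lookahead/lookbehind blocks any match where the forbidden context is present.
Scanning left to right: at [3:5] → '21'; at [8:9] → '8'.
No capturing groups, so `findall` returns the 2 full match strings.

['21', '8']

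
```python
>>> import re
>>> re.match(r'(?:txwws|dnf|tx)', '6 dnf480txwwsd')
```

`re.match` only tries the pattern at the start of the string.
Here the string doesn't start with a match, so the call returns None.

None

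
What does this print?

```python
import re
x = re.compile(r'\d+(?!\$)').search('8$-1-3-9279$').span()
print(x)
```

(3, 4)

Because the assertion is negative and zero-width, positions next to the forbidden text are skipped.
`re.search` scans for the first position where the pattern succeeds.
The match spans [3:4] → '1'.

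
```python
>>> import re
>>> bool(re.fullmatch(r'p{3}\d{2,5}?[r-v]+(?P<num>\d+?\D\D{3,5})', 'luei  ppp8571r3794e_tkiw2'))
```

False

Pattern: exactly 3 of a literal 'p', then 2 to 5 of a digit (lazy); then one or more of a character in [r-v]; then one or more of a digit (lazy), then a non-digit, then 3 to 5 of a non-digit (captured as 'num').
`fullmatch` succeeds only if the pattern covers the string from start to end.
Here the pattern can't cover the whole string, so the call returns None, and `bool(None)` is False.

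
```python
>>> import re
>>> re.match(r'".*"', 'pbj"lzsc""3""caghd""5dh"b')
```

`re.match` only tries the pattern at the start of the string.
Here the pattern fails at index 0, so the call returns None.

None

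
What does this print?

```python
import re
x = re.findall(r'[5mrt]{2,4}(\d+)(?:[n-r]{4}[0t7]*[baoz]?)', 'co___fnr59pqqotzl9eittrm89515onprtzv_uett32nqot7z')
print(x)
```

['9', '89515']

The pattern matches 2 to 4 of one of [5mrt]; then one or more of a digit (captured); then exactly 4 of a character in [n-r], then zero or more of one of [0t7], then optionally one of [baoz] (non-capturing group).
Walking the string: at [7:16] match 'r59pqqotz', group 1 = '9'; at [20:35] match 'ttrm89515onprtz', group 1 = '89515'.
`findall` collects group 1 from each match (2 total).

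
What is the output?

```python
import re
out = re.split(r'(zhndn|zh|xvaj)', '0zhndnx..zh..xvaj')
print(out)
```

The regex engine tests alternatives in the order written; an earlier branch that matches wins even if a later one would match more.
Matches to split on: at [1:6] → 'zhndn'; at [9:11] → 'zh'; at [13:17] → 'xvaj'.
Because the pattern has a capturing group, `split` also inserts each captured text between the pieces.

['0', 'zhndn', 'x..', 'zh', '..', 'xvaj', '']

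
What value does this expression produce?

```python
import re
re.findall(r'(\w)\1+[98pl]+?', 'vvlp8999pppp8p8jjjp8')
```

['v', '9', 'p', 'j']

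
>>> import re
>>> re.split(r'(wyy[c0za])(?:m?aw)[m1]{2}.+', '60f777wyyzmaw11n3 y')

This matches the literal 'wyy', then one of [c0za] (captured); then optionally a literal 'm', then the literal 'aw' (non-capturing group); then exactly 2 of one of [m1], then one or more of any character.
Matches to split on: at [6:19] → 'wyyzmaw11n3 y'.
`re.split` interleaves the captured-group text with the surrounding fragments.

['60f777', 'wyyz', '']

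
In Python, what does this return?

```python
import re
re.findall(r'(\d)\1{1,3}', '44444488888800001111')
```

After group 1 captures some text, `\1` only succeeds where that same text appears again.
Walking the string: at [0:4] match '4444', group 1 = '4'; at [4:6] match '44', group 1 = '4'; at [6:10] match '8888', group 1 = '8'; at [10:12] match '88', group 1 = '8'; at [12:16] match '0000', group 1 = '0'; ….
Because there's exactly one group, `findall` drops the full match and keeps group 1 from each hit.

['4', '4', '8', '8', '0', '1']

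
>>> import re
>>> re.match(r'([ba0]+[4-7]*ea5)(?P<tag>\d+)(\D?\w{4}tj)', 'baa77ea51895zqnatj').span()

Pattern: one or more of one of [ba0], then zero or more of a character in [4-7], then the literal 'ea5' (captured); then one or more of a digit (captured as 'tag'); then optionally a non-digit, then exactly 4 of a word character, then the literal 'tj' (captured).
`re.match` only tries the pattern at the start of the string.
The match spans [0:18] → 'baa77ea51895zqnatj'.
Captured: group 1 = 'baa77ea5', group 2 = '1895', group 3 = 'zqnatj'.

(0, 18)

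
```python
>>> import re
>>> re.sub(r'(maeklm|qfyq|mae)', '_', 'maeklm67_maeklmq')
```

'_67__q'

`|` is ordered: at each position the engine commits to the first alternative that works.
Matches: at [0:6] → 'maeklm'; at [9:15] → 'maeklm'.
Each match is replaced by '_'.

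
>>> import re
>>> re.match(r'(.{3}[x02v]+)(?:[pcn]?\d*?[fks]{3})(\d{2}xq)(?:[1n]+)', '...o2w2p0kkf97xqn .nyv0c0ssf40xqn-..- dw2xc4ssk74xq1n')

None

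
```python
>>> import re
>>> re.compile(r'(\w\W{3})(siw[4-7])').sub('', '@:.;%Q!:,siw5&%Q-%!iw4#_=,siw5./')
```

This matches a word character, then exactly 3 of a non-word character (captured); then the literal 'siw', then a character in [4-7] (captured).
Matches: at [5:13] → 'Q!:,siw5'.
Each match is replaced by ''.

'@:.;%&%Q-%!iw4#_=,siw5./'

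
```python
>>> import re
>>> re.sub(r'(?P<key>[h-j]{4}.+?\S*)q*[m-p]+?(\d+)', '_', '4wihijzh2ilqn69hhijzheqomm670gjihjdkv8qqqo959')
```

'4w_'

Each match is replaced by '_'.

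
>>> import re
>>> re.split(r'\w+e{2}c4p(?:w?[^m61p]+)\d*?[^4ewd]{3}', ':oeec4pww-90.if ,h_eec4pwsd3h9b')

[':', 'eec4pwsd3h9b']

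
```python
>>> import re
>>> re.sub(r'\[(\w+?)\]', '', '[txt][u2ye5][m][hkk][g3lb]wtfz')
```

'wtfz'

Matches: at [0:5] → '[txt]'; at [5:12] → '[u2ye5]'; at [12:15] → '[m]'; at [15:20] → '[hkk]'; at [20:26] → '[g3lb]'.
Every occurrence is swapped for ''.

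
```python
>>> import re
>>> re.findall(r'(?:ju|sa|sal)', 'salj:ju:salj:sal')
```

The regex engine tests alternatives in the order written; an earlier branch that matches wins even if a later one would match more.
Since nothing is captured, `findall` lists the 4 matched substrings directly.

['sa', 'ju', 'sa', 'sa']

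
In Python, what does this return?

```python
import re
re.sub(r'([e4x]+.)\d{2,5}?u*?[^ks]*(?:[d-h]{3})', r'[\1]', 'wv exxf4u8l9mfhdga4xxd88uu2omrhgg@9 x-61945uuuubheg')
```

The pattern matches one or more of one of [e4x], then any character (captured); then 2 to 5 of a digit (lazy), then zero or more of a literal 'u' (lazy), then zero or more of any character except [ks]; then exactly 3 of a character in [d-h] (non-capturing group).
Matches: at [18:51] → '4xxd88uu2omrhgg@9 x-61945uuuubheg'.
The replacement refers to a captured group, so each match is rewritten using its own captured text.

'wv exxf4u8l9mfhdga[4xxd]'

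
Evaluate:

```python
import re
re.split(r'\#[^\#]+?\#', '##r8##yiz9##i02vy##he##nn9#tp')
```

['#', '', '', '', '', 'tp']

Matches to split on: at [1:5] → '#r8#'; at [5:11] → '#yiz9#'; at [11:18] → '#i02vy#'; at [18:22] → '#he#'; at [22:27] → '#nn9#'.
Splitting on the pattern gives 6 pieces.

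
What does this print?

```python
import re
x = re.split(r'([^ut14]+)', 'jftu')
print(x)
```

['', 'jf', 'tu']

Pattern: one or more of any character except [ut14] (captured).
Matches to split on: at [0:2] → 'jf'.
Because the pattern has a capturing group, `split` also inserts each captured text between the pieces.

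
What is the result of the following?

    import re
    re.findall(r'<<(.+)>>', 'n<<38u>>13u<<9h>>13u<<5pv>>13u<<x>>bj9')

With a single group, `findall` returns only what that group captured — 1 item.

['38u>>13u<<9h>>13u<<5pv>>13u<<x']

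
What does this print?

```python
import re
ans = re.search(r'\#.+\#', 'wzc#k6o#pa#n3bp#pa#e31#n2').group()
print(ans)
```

The match spans [3:23] → '#k6o#pa#n3bp#pa#e31#'.

#k6o#pa#n3bp#pa#e31#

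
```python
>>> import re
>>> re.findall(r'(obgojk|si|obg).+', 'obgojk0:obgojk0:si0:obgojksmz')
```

The regex engine tests alternatives in the order written; an earlier branch that matches wins even if a later one would match more.
Because there's exactly one group, `findall` drops the full match and keeps group 1 from the one hit.

['obgojk']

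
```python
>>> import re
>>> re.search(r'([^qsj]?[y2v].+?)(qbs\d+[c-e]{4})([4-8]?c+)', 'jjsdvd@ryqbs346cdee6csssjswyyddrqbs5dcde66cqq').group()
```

'dvd@ryqbs346cdee6c'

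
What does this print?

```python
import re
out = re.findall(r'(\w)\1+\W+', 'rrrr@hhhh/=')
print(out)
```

`\1` is not a pattern — it's the concrete string captured by group 1, re-applied verbatim.
Because there's exactly one group, `findall` drops the full match and keeps group 1 from each hit.

['r', 'h']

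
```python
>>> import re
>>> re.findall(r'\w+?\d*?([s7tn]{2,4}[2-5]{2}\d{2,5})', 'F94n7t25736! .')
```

['n7t25736']

The pattern matches one or more of a word character (lazy), then zero or more of a digit (lazy); then 2 to 4 of one of [s7tn], then exactly 2 of a character in [2-5], then 2 to 5 of a digit (captured).
Lazy quantifiers expand one character at a time until the remainder of the pattern can match.
Scanning left to right: at [0:11] match 'F94n7t25736', group 1 = 'n7t25736'.
With a single group, `findall` returns only what that group captured — 1 item.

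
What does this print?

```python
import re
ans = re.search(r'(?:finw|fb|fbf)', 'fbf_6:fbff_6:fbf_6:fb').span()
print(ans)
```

(0, 2)

Alternation isn't longest-match — the leftmost alternative that fits at this position is chosen.
The match spans [0:2] → 'fb'.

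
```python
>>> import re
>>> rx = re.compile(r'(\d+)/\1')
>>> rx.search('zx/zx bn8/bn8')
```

None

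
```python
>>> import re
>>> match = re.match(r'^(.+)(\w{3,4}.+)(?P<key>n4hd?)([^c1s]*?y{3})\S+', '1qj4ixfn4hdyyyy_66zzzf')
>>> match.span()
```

(0, 22)

Pattern: anchored at the start of the string; then one or more of any character (captured); then 3 to 4 of a word character, then one or more of any character (captured); then the literal 'n4h', then optionally a literal 'd' (captured as 'key'); then zero or more of any character except [c1s] (lazy), then exactly 3 of the literal 'y' (captured); then one or more of a non-whitespace character.
`re.match` won't scan ahead — the pattern has to work from the very first character.
The match spans [0:22] → '1qj4ixfn4hdyyyy_66zzzf'.
Captured: group 1 = '1qj', group 2 = '4ixf', group 3 = 'n4hd', group 4 = 'yyy'.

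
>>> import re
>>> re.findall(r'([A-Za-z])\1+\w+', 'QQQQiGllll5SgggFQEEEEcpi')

['Q']

`\1` is not a pattern — it's the concrete string captured by group 1, re-applied verbatim.
Because there's exactly one group, `findall` drops the full match and keeps group 1 from the one hit.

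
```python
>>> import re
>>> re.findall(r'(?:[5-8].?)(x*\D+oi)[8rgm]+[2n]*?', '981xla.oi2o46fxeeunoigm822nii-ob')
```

['xeeunoi']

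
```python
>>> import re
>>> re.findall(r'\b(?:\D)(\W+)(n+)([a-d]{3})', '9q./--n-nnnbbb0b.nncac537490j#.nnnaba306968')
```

[('-', 'nnn', 'bbb'), ('.', 'nnn', 'aba')]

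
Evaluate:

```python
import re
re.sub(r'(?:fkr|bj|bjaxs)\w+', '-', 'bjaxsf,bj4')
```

Matches: at [0:6] → 'bjaxsf'; at [7:10] → 'bj4'.
Each match is replaced by '-'.

'-,-'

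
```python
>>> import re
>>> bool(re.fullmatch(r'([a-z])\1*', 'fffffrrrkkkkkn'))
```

False

The backreference `\1` re-matches whatever the first group consumed, character for character.
`re.fullmatch` is like wrapping the pattern in `^…$` (in single-line mode).
Here the string isn't matched end-to-end, so the call returns None, and `bool(None)` is False.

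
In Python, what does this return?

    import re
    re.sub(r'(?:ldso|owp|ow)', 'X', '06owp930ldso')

Alternation isn't longest-match — the leftmost alternative that fits at this position is chosen.
Each match is replaced by 'X'.

'06X930X'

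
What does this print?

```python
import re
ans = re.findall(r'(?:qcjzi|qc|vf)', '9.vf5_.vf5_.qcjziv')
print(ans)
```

Alternation tries branches left to right and keeps the first one that lets the overall match succeed at that position.
Since nothing is captured, `findall` lists the 3 matched substrings directly.

['vf', 'vf', 'qcjzi']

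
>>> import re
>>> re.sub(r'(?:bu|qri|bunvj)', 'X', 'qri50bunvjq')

'X50Xnvjq'

`|` is ordered: at each position the engine commits to the first alternative that works.
Matches: at [0:3] → 'qri'; at [5:7] → 'bu'.
`sub` substitutes 'X' at each match site.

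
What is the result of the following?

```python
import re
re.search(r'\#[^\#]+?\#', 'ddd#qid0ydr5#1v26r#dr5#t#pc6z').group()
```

'#qid0ydr5#'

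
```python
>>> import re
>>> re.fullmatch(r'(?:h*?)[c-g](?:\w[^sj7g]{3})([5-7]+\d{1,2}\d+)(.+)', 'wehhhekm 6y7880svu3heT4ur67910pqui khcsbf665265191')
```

None

The pattern matches zero or more of a literal 'h' (lazy) (non-capturing group); then a character in [c-g]; then a word character, then exactly 3 of any character except [sj7g] (non-capturing group); then one or more of a character in [5-7], then 1 to 2 of a digit, then one or more of a digit (captured); then one or more of any character (captured).
For `fullmatch`, every character of the input must be accounted for by the pattern.
Here the pattern can't cover the whole string, so the call returns None.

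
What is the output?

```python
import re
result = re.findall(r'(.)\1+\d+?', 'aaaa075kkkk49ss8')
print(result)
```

['a', 'k', 's']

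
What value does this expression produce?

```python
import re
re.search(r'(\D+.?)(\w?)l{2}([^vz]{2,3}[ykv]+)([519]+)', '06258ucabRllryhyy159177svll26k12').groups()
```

Pattern: one or more of a non-digit, then optionally any character (captured); then optionally a word character (captured); then exactly 2 of a literal 'l'; then 2 to 3 of any character except [vz], then one or more of one of [ykv] (captured); then one or more of one of [519] (captured).
`re.search` tries every starting position until one works.
The match spans [5:21] → 'ucabRllryhyy1591'.
Captured: group 1 = 'ucabR', group 2 = '', group 3 = 'ryhyy', group 4 = '1591'.

('ucabR', '', 'ryhyy', '1591')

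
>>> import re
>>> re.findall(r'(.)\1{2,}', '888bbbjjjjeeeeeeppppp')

After group 1 captures some text, `\1` only succeeds where that same text appears again.
One capturing group, so `findall` returns just the captured substring from each match — 5 in all.

['8', 'b', 'j', 'e', 'p']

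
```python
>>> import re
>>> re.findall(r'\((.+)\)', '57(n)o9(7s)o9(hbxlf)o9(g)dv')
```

['n)o9(7s)o9(hbxlf)o9(g']

Scanning left to right: at [2:25] match '(n)o9(7s)o9(hbxlf)o9(g)', group 1 = 'n)o9(7s)o9(hbxlf)o9(g'.
`findall` collects group 1 from the one match (1 total).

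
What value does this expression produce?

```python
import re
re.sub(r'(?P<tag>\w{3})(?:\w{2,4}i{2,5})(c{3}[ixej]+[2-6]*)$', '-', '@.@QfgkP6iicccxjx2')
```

'@.@-'

The pattern matches exactly 3 of a word character (captured as 'tag'); then 2 to 4 of a word character, then 2 to 5 of a literal 'i' (non-capturing group); then exactly 3 of a literal 'c', then one or more of one of [ixej], then zero or more of a character in [2-6] (captured); then anchored at the end.
Matches: at [3:18] → 'QfgkP6iicccxjx2'.
`sub` substitutes '-' at each match site.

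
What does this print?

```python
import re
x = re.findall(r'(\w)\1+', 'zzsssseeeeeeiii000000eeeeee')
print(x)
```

['z', 's', 'e', 'i', '0', 'e']

`\1` is not a pattern — it's the concrete string captured by group 1, re-applied verbatim.
Scanning left to right: at [0:2] match 'zz', group 1 = 'z'; at [2:6] match 'ssss', group 1 = 's'; at [6:12] match 'eeeeee', group 1 = 'e'; at [12:15] match 'iii', group 1 = 'i'; at [15:21] match '000000', group 1 = '0'; ….
With a single group, `findall` returns only what that group captured — 6 items.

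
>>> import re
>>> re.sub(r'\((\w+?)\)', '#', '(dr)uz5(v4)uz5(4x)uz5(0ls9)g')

Matches: at [0:4] → '(dr)'; at [7:11] → '(v4)'; at [14:18] → '(4x)'; at [21:27] → '(0ls9)'.
Every occurrence is swapped for '#'.

'#uz5#uz5#uz5#g'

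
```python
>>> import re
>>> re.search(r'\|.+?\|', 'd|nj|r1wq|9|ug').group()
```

'|nj|'

The match spans [1:5] → '|nj|'.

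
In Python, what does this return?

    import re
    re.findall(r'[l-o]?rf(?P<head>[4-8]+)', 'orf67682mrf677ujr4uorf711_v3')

This matches optionally a character in [l-o], then the literal 'rf'; then one or more of a character in [4-8] (captured as 'head').
One capturing group, so `findall` returns just the captured substring from each match — 3 in all.

['6768', '677', '7']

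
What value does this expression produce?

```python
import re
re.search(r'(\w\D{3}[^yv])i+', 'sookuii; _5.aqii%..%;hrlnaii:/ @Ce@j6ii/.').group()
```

'sookuii'

Pattern: a word character, then exactly 3 of a non-digit, then any character except [yv] (captured); then one or more of a literal 'i'.
Unlike `match`, `search` isn't anchored — it looks for the pattern anywhere in the string.
The match spans [0:7] → 'sookuii'.
Captured: group 1 = 'sooku'.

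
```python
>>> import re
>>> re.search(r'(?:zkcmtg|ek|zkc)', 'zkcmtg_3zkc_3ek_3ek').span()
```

(0, 6)

Alternation tries branches left to right and keeps the first one that lets the overall match succeed at that position.
Unlike `match`, `search` isn't anchored — it looks for the pattern anywhere in the string.
The match spans [0:6] → 'zkcmtg'.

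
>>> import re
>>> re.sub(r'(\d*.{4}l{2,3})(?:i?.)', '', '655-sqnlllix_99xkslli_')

'_'

Every occurrence is swapped for ''.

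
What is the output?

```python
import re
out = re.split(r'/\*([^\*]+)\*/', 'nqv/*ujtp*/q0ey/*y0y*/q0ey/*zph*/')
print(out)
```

['nqv', 'ujtp', 'q0ey', 'y0y', 'q0ey', 'zph', '']

With a capturing group present, the delimiter's captured portion is kept in the result list.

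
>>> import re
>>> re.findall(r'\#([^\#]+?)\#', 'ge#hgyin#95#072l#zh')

['hgyin', '072l']

Matches: at [2:9] match '#hgyin#', group 1 = 'hgyin'; at [11:17] match '#072l#', group 1 = '072l'.
`findall` collects group 1 from each match (2 total).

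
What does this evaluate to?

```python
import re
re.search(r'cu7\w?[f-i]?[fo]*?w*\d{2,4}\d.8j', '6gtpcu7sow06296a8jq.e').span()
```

(4, 18)

Pattern: the literal 'cu7', then optionally a word character, then optionally a character in [f-i]; then zero or more of one of [fo] (lazy), then zero or more of the literal 'w', then 2 to 4 of a digit; then a digit, then any character, then the literal '8j'.
`re.search` tries every starting position until one works.
The match spans [4:18] → 'cu7sow06296a8j'.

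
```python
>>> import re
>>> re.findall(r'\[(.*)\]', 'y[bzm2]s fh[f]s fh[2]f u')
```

Matches: at [1:21] match '[bzm2]s fh[f]s fh[2]', group 1 = 'bzm2]s fh[f]s fh[2'.
With a single group, `findall` returns only what that group captured — 1 item.

['bzm2]s fh[f]s fh[2']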